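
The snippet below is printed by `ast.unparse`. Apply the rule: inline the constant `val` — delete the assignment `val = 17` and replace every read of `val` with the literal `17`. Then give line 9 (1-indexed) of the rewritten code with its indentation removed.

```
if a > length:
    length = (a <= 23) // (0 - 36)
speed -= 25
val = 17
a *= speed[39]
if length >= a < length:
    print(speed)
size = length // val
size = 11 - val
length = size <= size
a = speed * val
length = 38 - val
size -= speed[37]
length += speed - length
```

Transformed code:
if a > length:
    length = (a <= 23) // (0 - 36)
speed -= 25
a *= speed[39]
if length >= a < length:
    print(speed)
size = length // 17
size = 11 - 17
length = size <= size
a = speed * 17
length = 38 - 17
size -= speed[37]
length += speed - length

length = size <= size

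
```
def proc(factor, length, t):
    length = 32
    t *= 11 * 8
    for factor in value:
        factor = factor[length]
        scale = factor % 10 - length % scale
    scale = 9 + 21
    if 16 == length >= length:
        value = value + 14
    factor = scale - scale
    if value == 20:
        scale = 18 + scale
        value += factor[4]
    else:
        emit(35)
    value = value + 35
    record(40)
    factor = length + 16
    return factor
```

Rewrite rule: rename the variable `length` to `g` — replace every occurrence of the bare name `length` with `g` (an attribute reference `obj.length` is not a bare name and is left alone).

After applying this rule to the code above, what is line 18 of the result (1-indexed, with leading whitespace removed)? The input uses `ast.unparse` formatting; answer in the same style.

factor = g + 16

Transformed code:
def proc(factor, g, t):
    g = 32
    t *= 11 * 8
    for factor in value:
        factor = factor[g]
        scale = factor % 10 - g % scale
    scale = 9 + 21
    if 16 == g >= g:
        value = value + 14
    factor = scale - scale
    if value == 20:
        scale = 18 + scale
        value += factor[4]
    else:
        emit(35)
    value = value + 35
    record(40)
    factor = g + 16
    return factor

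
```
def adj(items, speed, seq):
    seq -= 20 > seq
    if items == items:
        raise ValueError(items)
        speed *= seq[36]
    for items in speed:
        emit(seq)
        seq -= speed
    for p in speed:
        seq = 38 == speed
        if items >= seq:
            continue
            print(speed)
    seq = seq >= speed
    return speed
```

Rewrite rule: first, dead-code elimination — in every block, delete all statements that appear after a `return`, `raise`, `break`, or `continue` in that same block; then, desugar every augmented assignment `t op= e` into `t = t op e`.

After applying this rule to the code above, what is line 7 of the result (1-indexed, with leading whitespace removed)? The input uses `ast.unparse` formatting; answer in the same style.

seq = seq - speed

Transformed code:
def adj(items, speed, seq):
    seq = seq - (20 > seq)
    if items == items:
        raise ValueError(items)
    for items in speed:
        emit(seq)
        seq = seq - speed
    for p in speed:
        seq = 38 == speed
        if items >= seq:
            continue
    seq = seq >= speed
    return speed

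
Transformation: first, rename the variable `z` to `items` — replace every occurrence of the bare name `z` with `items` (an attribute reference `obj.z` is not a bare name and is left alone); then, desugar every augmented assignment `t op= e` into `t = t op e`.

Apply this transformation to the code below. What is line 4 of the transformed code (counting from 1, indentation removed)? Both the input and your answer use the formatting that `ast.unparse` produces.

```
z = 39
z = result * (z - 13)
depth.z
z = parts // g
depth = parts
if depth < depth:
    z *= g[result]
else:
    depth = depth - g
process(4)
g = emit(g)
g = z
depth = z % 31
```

Transformed code:
items = 39
items = result * (items - 13)
depth.z
items = parts // g
depth = parts
if depth < depth:
    items = items * g[result]
else:
    depth = depth - g
process(4)
g = emit(g)
g = items
depth = items % 31

items = parts // g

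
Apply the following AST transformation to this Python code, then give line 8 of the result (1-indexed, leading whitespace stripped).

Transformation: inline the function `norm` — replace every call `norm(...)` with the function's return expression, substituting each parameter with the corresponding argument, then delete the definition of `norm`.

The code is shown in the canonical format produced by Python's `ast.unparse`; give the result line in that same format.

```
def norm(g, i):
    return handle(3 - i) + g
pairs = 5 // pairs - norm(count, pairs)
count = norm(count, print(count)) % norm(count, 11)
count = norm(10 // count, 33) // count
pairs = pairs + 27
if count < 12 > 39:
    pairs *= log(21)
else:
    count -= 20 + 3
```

Transformed code:
pairs = 5 // pairs - (handle(3 - pairs) + count)
count = (handle(3 - print(count)) + count) % (handle(3 - 11) + count)
count = (handle(3 - 33) + 10 // count) // count
pairs = pairs + 27
if count < 12 > 39:
    pairs *= log(21)
else:
    count -= 20 + 3

count -= 20 + 3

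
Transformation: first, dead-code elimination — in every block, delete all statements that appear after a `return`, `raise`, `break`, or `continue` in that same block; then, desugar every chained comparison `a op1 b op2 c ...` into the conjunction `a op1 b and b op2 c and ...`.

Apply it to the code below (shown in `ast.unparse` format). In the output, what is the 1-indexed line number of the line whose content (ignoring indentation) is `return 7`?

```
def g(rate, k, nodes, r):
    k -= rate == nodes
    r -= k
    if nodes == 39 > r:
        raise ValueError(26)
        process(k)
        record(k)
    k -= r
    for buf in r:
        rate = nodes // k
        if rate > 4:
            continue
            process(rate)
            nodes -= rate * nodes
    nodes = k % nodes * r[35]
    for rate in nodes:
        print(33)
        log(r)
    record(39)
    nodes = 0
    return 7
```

17

Transformed code:
def g(rate, k, nodes, r):
    k -= rate == nodes
    r -= k
    if nodes == 39 and 39 > r:
        raise ValueError(26)
    k -= r
    for buf in r:
        rate = nodes // k
        if rate > 4:
            continue
    nodes = k % nodes * r[35]
    for rate in nodes:
        print(33)
        log(r)
    record(39)
    nodes = 0
    return 7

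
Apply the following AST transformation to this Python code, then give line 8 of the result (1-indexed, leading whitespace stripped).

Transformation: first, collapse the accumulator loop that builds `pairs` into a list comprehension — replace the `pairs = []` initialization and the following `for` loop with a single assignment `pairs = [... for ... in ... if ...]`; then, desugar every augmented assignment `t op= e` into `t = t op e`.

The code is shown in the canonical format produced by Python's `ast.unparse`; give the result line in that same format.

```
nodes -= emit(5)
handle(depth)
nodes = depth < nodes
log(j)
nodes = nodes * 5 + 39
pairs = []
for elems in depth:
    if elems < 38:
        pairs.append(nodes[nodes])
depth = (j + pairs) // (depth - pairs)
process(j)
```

process(j)

Transformed code:
nodes = nodes - emit(5)
handle(depth)
nodes = depth < nodes
log(j)
nodes = nodes * 5 + 39
pairs = [nodes[nodes] for elems in depth if elems < 38]
depth = (j + pairs) // (depth - pairs)
process(j)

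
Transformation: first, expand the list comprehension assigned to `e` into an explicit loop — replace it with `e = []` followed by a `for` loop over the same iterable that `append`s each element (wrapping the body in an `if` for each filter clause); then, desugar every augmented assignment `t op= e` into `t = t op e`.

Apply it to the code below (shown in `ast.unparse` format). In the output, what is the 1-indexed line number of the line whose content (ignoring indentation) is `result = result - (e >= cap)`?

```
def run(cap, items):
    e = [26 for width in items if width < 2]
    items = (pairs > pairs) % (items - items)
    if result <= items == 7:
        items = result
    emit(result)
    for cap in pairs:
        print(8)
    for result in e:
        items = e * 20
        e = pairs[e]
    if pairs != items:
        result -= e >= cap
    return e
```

16

Transformed code:
def run(cap, items):
    e = []
    for width in items:
        if width < 2:
            e.append(26)
    items = (pairs > pairs) % (items - items)
    if result <= items == 7:
        items = result
    emit(result)
    for cap in pairs:
        print(8)
    for result in e:
        items = e * 20
        e = pairs[e]
    if pairs != items:
        result = result - (e >= cap)
    return e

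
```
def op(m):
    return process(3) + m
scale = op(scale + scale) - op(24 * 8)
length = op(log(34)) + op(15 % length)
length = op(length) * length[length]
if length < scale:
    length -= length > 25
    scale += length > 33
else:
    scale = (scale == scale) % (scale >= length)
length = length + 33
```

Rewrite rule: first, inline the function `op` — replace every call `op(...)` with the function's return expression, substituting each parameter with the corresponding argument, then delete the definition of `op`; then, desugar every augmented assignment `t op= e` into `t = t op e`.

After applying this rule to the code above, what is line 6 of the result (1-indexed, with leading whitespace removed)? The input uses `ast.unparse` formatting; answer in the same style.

scale = scale + (length > 33)

Transformed code:
scale = process(3) + (scale + scale) - (process(3) + 24 * 8)
length = process(3) + log(34) + (process(3) + 15 % length)
length = (process(3) + length) * length[length]
if length < scale:
    length = length - (length > 25)
    scale = scale + (length > 33)
else:
    scale = (scale == scale) % (scale >= length)
length = length + 33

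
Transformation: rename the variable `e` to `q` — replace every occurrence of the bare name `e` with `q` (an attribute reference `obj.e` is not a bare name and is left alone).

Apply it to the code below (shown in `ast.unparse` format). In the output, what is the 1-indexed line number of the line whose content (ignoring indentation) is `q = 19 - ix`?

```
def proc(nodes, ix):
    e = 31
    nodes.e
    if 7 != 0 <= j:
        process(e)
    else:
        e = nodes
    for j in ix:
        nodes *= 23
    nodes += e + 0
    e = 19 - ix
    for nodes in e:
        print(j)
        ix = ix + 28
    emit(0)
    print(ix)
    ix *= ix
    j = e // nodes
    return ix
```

Transformed code:
def proc(nodes, ix):
    q = 31
    nodes.e
    if 7 != 0 <= j:
        process(q)
    else:
        q = nodes
    for j in ix:
        nodes *= 23
    nodes += q + 0
    q = 19 - ix
    for nodes in q:
        print(j)
        ix = ix + 28
    emit(0)
    print(ix)
    ix *= ix
    j = q // nodes
    return ix

11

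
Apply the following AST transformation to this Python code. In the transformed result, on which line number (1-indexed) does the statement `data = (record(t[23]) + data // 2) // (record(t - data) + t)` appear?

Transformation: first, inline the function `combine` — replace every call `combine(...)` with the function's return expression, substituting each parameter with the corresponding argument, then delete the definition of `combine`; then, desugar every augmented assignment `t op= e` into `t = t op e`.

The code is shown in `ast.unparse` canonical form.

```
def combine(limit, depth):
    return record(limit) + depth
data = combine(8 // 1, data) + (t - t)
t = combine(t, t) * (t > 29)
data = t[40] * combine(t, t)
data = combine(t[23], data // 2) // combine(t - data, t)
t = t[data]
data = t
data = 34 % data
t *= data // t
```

Transformed code:
data = record(8 // 1) + data + (t - t)
t = (record(t) + t) * (t > 29)
data = t[40] * (record(t) + t)
data = (record(t[23]) + data // 2) // (record(t - data) + t)
t = t[data]
data = t
data = 34 % data
t = t * (data // t)

4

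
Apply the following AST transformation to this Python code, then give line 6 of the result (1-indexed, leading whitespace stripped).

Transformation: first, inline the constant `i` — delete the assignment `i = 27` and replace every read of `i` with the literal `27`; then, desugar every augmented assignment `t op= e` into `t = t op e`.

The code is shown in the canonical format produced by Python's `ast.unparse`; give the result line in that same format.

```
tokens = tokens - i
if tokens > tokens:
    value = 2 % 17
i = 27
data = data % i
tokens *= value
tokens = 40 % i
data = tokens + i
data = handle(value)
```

tokens = 40 % 27

Transformed code:
tokens = tokens - 27
if tokens > tokens:
    value = 2 % 17
data = data % 27
tokens = tokens * value
tokens = 40 % 27
data = tokens + 27
data = handle(value)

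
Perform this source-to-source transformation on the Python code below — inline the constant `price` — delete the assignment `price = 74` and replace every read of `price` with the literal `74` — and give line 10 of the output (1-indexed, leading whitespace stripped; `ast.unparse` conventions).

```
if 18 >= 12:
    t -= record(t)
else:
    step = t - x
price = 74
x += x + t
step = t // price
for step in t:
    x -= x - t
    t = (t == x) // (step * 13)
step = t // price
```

Transformed code:
if 18 >= 12:
    t -= record(t)
else:
    step = t - x
x += x + t
step = t // 74
for step in t:
    x -= x - t
    t = (t == x) // (step * 13)
step = t // 74

step = t // 74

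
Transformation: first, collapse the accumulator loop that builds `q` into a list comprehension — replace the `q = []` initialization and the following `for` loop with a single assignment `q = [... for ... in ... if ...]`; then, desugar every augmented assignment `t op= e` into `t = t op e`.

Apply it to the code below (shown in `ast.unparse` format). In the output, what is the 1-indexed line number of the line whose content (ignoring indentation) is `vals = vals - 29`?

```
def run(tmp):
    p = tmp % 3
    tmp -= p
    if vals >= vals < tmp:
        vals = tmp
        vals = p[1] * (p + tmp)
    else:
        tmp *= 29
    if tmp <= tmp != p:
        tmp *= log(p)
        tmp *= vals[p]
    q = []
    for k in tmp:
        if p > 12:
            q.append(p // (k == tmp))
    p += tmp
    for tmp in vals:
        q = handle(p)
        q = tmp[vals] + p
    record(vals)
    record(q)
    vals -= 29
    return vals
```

Transformed code:
def run(tmp):
    p = tmp % 3
    tmp = tmp - p
    if vals >= vals < tmp:
        vals = tmp
        vals = p[1] * (p + tmp)
    else:
        tmp = tmp * 29
    if tmp <= tmp != p:
        tmp = tmp * log(p)
        tmp = tmp * vals[p]
    q = [p // (k == tmp) for k in tmp if p > 12]
    p = p + tmp
    for tmp in vals:
        q = handle(p)
        q = tmp[vals] + p
    record(vals)
    record(q)
    vals = vals - 29
    return vals

19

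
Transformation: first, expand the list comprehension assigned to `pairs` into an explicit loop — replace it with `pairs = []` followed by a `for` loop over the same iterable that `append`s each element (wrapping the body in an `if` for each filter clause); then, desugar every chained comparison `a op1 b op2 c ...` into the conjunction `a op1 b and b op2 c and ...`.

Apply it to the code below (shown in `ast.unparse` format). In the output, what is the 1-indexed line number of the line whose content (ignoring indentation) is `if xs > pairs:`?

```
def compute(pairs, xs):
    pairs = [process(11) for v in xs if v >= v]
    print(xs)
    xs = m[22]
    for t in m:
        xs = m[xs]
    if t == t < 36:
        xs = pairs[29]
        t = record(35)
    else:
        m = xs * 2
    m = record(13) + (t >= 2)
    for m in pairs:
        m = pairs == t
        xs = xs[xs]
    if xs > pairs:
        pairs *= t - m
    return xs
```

19

Transformed code:
def compute(pairs, xs):
    pairs = []
    for v in xs:
        if v >= v:
            pairs.append(process(11))
    print(xs)
    xs = m[22]
    for t in m:
        xs = m[xs]
    if t == t and t < 36:
        xs = pairs[29]
        t = record(35)
    else:
        m = xs * 2
    m = record(13) + (t >= 2)
    for m in pairs:
        m = pairs == t
        xs = xs[xs]
    if xs > pairs:
        pairs *= t - m
    return xs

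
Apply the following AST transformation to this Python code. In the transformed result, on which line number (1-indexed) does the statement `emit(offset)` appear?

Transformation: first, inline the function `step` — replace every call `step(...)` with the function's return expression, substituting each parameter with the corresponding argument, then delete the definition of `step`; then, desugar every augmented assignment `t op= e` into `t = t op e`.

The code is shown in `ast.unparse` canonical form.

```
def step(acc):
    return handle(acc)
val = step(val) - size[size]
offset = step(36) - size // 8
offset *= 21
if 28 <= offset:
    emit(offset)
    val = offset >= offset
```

Transformed code:
val = handle(val) - size[size]
offset = handle(36) - size // 8
offset = offset * 21
if 28 <= offset:
    emit(offset)
    val = offset >= offset

5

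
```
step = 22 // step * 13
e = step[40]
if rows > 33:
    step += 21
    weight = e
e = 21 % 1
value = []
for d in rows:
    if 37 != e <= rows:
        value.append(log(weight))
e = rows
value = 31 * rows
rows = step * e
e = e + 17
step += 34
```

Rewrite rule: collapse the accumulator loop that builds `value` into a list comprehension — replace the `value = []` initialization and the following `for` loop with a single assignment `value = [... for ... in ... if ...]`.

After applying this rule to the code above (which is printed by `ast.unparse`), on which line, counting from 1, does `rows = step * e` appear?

10

Transformed code:
step = 22 // step * 13
e = step[40]
if rows > 33:
    step += 21
    weight = e
e = 21 % 1
value = [log(weight) for d in rows if 37 != e <= rows]
e = rows
value = 31 * rows
rows = step * e
e = e + 17
step += 34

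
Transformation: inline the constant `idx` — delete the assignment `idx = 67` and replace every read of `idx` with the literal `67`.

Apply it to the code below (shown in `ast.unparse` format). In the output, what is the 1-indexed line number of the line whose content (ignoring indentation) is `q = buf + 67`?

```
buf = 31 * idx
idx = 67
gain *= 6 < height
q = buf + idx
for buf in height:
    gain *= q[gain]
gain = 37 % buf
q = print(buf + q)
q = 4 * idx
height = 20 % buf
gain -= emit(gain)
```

3

Transformed code:
buf = 31 * 67
gain *= 6 < height
q = buf + 67
for buf in height:
    gain *= q[gain]
gain = 37 % buf
q = print(buf + q)
q = 4 * 67
height = 20 % buf
gain -= emit(gain)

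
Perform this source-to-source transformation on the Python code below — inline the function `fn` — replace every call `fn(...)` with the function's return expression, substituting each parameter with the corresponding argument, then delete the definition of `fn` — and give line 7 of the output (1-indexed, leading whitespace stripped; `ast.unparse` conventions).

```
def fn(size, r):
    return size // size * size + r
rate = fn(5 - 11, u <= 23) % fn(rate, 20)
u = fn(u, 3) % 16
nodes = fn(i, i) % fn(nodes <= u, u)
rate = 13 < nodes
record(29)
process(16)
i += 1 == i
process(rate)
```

i += 1 == i

Transformed code:
rate = ((5 - 11) // (5 - 11) * (5 - 11) + (u <= 23)) % (rate // rate * rate + 20)
u = (u // u * u + 3) % 16
nodes = (i // i * i + i) % ((nodes <= u) // (nodes <= u) * (nodes <= u) + u)
rate = 13 < nodes
record(29)
process(16)
i += 1 == i
process(rate)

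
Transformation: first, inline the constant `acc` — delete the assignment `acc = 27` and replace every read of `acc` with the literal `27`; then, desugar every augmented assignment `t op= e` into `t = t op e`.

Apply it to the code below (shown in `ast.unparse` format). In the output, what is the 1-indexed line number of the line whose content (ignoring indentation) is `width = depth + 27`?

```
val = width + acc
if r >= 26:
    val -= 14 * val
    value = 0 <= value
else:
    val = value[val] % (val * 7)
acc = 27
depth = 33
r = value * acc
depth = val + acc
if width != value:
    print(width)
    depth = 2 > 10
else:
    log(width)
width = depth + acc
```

15

Transformed code:
val = width + 27
if r >= 26:
    val = val - 14 * val
    value = 0 <= value
else:
    val = value[val] % (val * 7)
depth = 33
r = value * 27
depth = val + 27
if width != value:
    print(width)
    depth = 2 > 10
else:
    log(width)
width = depth + 27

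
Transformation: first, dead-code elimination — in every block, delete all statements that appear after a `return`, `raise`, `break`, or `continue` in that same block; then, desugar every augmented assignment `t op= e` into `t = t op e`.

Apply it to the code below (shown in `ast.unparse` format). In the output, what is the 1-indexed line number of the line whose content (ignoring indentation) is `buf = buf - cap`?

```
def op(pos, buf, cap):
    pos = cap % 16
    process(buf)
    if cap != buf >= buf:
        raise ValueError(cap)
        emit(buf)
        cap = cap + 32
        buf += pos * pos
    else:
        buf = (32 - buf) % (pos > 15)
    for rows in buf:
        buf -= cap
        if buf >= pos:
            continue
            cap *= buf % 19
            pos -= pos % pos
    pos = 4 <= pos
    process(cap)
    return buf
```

9

Transformed code:
def op(pos, buf, cap):
    pos = cap % 16
    process(buf)
    if cap != buf >= buf:
        raise ValueError(cap)
    else:
        buf = (32 - buf) % (pos > 15)
    for rows in buf:
        buf = buf - cap
        if buf >= pos:
            continue
    pos = 4 <= pos
    process(cap)
    return buf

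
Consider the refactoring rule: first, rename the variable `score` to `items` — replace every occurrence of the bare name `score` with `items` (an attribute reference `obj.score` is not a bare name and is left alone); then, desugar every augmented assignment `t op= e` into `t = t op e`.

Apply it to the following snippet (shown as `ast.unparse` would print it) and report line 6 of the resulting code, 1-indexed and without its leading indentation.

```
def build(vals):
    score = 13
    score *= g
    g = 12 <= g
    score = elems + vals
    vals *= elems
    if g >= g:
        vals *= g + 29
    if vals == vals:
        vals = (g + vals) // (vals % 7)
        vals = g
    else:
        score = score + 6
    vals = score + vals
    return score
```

vals = vals * elems

Transformed code:
def build(vals):
    items = 13
    items = items * g
    g = 12 <= g
    items = elems + vals
    vals = vals * elems
    if g >= g:
        vals = vals * (g + 29)
    if vals == vals:
        vals = (g + vals) // (vals % 7)
        vals = g
    else:
        items = items + 6
    vals = items + vals
    return items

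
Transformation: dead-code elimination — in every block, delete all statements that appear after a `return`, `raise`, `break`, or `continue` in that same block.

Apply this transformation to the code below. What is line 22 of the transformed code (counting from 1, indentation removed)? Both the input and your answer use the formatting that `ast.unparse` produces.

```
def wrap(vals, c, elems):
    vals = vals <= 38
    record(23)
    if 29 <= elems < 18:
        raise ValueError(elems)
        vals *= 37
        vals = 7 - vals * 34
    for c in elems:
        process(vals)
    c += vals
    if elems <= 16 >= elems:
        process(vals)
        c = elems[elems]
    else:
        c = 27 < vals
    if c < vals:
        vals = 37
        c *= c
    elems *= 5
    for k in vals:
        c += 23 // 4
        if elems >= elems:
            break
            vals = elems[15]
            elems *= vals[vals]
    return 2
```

return 2

Transformed code:
def wrap(vals, c, elems):
    vals = vals <= 38
    record(23)
    if 29 <= elems < 18:
        raise ValueError(elems)
    for c in elems:
        process(vals)
    c += vals
    if elems <= 16 >= elems:
        process(vals)
        c = elems[elems]
    else:
        c = 27 < vals
    if c < vals:
        vals = 37
        c *= c
    elems *= 5
    for k in vals:
        c += 23 // 4
        if elems >= elems:
            break
    return 2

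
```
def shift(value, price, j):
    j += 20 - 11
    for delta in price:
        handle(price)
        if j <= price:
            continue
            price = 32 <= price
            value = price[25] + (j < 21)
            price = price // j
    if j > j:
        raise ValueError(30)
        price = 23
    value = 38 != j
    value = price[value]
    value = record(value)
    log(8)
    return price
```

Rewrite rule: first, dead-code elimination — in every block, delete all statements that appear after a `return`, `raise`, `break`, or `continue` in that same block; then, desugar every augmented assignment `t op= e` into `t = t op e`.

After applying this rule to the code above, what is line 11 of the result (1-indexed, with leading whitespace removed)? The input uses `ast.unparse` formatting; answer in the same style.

Transformed code:
def shift(value, price, j):
    j = j + (20 - 11)
    for delta in price:
        handle(price)
        if j <= price:
            continue
    if j > j:
        raise ValueError(30)
    value = 38 != j
    value = price[value]
    value = record(value)
    log(8)
    return price

value = record(value)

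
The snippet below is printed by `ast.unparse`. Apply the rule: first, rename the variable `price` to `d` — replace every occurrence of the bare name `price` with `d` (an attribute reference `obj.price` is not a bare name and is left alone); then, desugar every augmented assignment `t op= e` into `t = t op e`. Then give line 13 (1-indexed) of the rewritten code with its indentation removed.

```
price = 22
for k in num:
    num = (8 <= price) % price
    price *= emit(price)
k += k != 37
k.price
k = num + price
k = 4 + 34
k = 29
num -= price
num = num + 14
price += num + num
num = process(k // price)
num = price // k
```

Transformed code:
d = 22
for k in num:
    num = (8 <= d) % d
    d = d * emit(d)
k = k + (k != 37)
k.price
k = num + d
k = 4 + 34
k = 29
num = num - d
num = num + 14
d = d + (num + num)
num = process(k // d)
num = d // k

num = process(k // d)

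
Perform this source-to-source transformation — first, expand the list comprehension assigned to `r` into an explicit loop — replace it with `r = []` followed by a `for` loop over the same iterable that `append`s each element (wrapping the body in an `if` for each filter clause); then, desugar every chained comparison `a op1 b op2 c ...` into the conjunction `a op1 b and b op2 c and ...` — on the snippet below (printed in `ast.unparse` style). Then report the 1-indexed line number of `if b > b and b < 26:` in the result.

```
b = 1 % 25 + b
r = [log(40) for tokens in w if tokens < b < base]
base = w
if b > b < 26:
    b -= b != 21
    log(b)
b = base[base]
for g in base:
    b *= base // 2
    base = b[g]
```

7

Transformed code:
b = 1 % 25 + b
r = []
for tokens in w:
    if tokens < b and b < base:
        r.append(log(40))
base = w
if b > b and b < 26:
    b -= b != 21
    log(b)
b = base[base]
for g in base:
    b *= base // 2
    base = b[g]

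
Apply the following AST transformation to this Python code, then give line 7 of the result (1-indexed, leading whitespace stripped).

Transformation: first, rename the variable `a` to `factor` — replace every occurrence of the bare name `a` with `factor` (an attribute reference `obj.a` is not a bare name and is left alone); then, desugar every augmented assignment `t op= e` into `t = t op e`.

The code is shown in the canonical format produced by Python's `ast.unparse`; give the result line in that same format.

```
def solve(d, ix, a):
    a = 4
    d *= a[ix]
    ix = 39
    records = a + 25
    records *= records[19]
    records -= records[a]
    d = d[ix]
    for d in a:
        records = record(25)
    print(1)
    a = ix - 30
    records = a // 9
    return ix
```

Transformed code:
def solve(d, ix, factor):
    factor = 4
    d = d * factor[ix]
    ix = 39
    records = factor + 25
    records = records * records[19]
    records = records - records[factor]
    d = d[ix]
    for d in factor:
        records = record(25)
    print(1)
    factor = ix - 30
    records = factor // 9
    return ix

records = records - records[factor]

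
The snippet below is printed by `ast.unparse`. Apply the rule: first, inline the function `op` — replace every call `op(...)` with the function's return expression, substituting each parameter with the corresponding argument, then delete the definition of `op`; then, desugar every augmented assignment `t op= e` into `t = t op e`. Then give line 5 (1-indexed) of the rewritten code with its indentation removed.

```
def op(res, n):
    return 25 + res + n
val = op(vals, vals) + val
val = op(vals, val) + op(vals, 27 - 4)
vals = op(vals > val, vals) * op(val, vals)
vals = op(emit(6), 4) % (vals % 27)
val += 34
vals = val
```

Transformed code:
val = 25 + vals + vals + val
val = 25 + vals + val + (25 + vals + (27 - 4))
vals = (25 + (vals > val) + vals) * (25 + val + vals)
vals = (25 + emit(6) + 4) % (vals % 27)
val = val + 34
vals = val

val = val + 34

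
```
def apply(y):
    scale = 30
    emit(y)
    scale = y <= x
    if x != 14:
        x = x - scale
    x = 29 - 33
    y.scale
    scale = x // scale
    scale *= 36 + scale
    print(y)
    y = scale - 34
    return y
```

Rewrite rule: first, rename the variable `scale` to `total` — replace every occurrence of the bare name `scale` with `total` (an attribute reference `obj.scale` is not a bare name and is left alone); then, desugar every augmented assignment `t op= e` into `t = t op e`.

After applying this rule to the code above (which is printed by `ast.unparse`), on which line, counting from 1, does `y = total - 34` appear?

Transformed code:
def apply(y):
    total = 30
    emit(y)
    total = y <= x
    if x != 14:
        x = x - total
    x = 29 - 33
    y.scale
    total = x // total
    total = total * (36 + total)
    print(y)
    y = total - 34
    return y

12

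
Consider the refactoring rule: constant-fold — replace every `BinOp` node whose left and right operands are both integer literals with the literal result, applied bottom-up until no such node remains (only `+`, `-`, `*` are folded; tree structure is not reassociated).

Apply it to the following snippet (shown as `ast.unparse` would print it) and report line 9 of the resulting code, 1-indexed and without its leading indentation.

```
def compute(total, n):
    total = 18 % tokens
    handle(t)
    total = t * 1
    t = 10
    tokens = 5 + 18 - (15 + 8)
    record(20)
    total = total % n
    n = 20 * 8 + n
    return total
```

Transformed code:
def compute(total, n):
    total = 18 % tokens
    handle(t)
    total = t * 1
    t = 10
    tokens = 0
    record(20)
    total = total % n
    n = 160 + n
    return total

n = 160 + n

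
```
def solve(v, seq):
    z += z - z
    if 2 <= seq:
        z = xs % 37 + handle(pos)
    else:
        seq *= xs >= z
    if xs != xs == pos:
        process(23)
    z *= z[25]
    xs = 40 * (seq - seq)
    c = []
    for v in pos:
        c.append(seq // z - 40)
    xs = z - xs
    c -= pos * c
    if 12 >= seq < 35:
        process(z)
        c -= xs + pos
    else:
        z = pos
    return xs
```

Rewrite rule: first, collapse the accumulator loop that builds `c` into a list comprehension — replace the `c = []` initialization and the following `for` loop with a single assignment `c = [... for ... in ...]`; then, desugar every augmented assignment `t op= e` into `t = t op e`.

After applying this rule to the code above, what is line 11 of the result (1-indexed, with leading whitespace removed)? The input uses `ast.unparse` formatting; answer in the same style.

c = [seq // z - 40 for v in pos]

Transformed code:
def solve(v, seq):
    z = z + (z - z)
    if 2 <= seq:
        z = xs % 37 + handle(pos)
    else:
        seq = seq * (xs >= z)
    if xs != xs == pos:
        process(23)
    z = z * z[25]
    xs = 40 * (seq - seq)
    c = [seq // z - 40 for v in pos]
    xs = z - xs
    c = c - pos * c
    if 12 >= seq < 35:
        process(z)
        c = c - (xs + pos)
    else:
        z = pos
    return xs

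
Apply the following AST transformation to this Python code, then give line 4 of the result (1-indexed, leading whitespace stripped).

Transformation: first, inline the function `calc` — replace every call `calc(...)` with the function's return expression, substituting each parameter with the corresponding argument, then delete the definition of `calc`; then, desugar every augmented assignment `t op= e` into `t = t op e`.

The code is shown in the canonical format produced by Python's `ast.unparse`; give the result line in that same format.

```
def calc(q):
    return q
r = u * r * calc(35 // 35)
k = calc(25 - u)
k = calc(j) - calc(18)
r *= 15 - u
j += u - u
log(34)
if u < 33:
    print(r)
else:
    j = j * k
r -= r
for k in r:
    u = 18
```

r = r * (15 - u)

Transformed code:
r = u * r * (35 // 35)
k = 25 - u
k = j - 18
r = r * (15 - u)
j = j + (u - u)
log(34)
if u < 33:
    print(r)
else:
    j = j * k
r = r - r
for k in r:
    u = 18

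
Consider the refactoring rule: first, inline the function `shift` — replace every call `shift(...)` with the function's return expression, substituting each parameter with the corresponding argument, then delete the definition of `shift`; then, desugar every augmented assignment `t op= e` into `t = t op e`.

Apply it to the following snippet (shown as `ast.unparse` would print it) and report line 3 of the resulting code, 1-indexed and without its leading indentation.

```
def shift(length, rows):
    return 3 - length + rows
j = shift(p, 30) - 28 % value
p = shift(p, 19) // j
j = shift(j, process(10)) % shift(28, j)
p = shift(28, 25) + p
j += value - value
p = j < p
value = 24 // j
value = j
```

Transformed code:
j = 3 - p + 30 - 28 % value
p = (3 - p + 19) // j
j = (3 - j + process(10)) % (3 - 28 + j)
p = 3 - 28 + 25 + p
j = j + (value - value)
p = j < p
value = 24 // j
value = j

j = (3 - j + process(10)) % (3 - 28 + j)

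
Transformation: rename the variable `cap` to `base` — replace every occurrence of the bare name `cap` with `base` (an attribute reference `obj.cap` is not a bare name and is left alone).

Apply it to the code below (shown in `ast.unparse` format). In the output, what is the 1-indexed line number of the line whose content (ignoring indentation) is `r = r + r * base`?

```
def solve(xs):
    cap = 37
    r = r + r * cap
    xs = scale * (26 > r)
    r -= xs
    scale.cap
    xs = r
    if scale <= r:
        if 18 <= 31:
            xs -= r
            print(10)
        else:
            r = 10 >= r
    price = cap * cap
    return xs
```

Transformed code:
def solve(xs):
    base = 37
    r = r + r * base
    xs = scale * (26 > r)
    r -= xs
    scale.cap
    xs = r
    if scale <= r:
        if 18 <= 31:
            xs -= r
            print(10)
        else:
            r = 10 >= r
    price = base * base
    return xs

3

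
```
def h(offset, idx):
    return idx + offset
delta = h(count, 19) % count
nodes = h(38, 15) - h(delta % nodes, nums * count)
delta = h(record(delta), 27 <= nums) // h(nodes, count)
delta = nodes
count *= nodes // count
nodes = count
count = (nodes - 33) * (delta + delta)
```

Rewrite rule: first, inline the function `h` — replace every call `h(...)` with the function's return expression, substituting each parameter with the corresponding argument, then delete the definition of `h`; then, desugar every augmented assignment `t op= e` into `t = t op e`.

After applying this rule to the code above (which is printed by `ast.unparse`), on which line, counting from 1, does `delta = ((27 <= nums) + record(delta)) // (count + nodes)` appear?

3

Transformed code:
delta = (19 + count) % count
nodes = 15 + 38 - (nums * count + delta % nodes)
delta = ((27 <= nums) + record(delta)) // (count + nodes)
delta = nodes
count = count * (nodes // count)
nodes = count
count = (nodes - 33) * (delta + delta)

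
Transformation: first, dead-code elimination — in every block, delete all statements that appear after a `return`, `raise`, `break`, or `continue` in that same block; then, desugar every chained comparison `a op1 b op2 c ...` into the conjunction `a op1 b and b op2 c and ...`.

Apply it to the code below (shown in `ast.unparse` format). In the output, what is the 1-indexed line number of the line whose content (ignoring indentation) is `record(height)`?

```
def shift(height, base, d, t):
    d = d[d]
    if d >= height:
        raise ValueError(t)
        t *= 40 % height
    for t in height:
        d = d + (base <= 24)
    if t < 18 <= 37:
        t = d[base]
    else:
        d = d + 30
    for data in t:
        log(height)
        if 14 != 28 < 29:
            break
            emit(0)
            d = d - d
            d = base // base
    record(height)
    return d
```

15

Transformed code:
def shift(height, base, d, t):
    d = d[d]
    if d >= height:
        raise ValueError(t)
    for t in height:
        d = d + (base <= 24)
    if t < 18 and 18 <= 37:
        t = d[base]
    else:
        d = d + 30
    for data in t:
        log(height)
        if 14 != 28 and 28 < 29:
            break
    record(height)
    return d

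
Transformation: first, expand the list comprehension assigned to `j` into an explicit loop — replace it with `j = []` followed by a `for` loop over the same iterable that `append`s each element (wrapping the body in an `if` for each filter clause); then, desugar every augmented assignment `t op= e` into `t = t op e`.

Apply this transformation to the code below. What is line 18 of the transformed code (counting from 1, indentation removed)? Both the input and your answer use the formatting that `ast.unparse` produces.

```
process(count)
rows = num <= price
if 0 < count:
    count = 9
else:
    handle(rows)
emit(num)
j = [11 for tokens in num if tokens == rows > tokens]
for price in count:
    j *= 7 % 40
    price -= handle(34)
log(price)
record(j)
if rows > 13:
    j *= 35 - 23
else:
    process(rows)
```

j = j * (35 - 23)

Transformed code:
process(count)
rows = num <= price
if 0 < count:
    count = 9
else:
    handle(rows)
emit(num)
j = []
for tokens in num:
    if tokens == rows > tokens:
        j.append(11)
for price in count:
    j = j * (7 % 40)
    price = price - handle(34)
log(price)
record(j)
if rows > 13:
    j = j * (35 - 23)
else:
    process(rows)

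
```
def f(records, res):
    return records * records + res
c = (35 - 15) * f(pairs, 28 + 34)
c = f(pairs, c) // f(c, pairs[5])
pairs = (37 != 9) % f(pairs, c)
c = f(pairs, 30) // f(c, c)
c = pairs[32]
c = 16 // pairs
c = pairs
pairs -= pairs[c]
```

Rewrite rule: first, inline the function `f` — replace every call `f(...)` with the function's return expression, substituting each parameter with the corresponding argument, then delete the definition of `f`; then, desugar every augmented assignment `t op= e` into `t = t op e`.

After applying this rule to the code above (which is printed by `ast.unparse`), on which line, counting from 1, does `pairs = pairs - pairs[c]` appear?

8

Transformed code:
c = (35 - 15) * (pairs * pairs + (28 + 34))
c = (pairs * pairs + c) // (c * c + pairs[5])
pairs = (37 != 9) % (pairs * pairs + c)
c = (pairs * pairs + 30) // (c * c + c)
c = pairs[32]
c = 16 // pairs
c = pairs
pairs = pairs - pairs[c]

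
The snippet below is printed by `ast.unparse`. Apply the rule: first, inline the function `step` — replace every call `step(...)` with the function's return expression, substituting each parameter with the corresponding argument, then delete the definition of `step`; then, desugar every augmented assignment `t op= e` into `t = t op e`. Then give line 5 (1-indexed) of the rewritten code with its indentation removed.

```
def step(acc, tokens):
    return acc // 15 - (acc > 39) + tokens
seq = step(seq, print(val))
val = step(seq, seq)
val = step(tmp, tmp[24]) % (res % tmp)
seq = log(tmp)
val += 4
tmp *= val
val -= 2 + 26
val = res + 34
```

val = val + 4

Transformed code:
seq = seq // 15 - (seq > 39) + print(val)
val = seq // 15 - (seq > 39) + seq
val = (tmp // 15 - (tmp > 39) + tmp[24]) % (res % tmp)
seq = log(tmp)
val = val + 4
tmp = tmp * val
val = val - (2 + 26)
val = res + 34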